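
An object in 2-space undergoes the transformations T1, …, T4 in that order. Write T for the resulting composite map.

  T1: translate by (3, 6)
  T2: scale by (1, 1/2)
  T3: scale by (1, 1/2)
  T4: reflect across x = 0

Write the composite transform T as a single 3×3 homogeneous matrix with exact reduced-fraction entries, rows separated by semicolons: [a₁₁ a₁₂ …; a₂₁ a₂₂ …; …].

T = [-1 0 -3; 0 1/4 3/2; 0 0 1]

T1 = [1 0 3; 0 1 6; 0 0 1]
T2·T1 = [1 0 3; 0 1/2 3; 0 0 1]
T3·…·T1 = [1 0 3; 0 1/4 3/2; 0 0 1]
T4·…·T1 = [-1 0 -3; 0 1/4 3/2; 0 0 1]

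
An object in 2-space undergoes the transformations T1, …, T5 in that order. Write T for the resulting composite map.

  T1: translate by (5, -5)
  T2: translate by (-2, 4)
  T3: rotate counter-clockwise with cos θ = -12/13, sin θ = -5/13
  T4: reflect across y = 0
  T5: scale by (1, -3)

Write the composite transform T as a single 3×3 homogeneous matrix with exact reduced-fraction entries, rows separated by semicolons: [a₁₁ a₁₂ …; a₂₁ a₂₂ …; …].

T = [-12/13 5/13 -41/13; -15/13 -36/13 -9/13; 0 0 1]

T1 = [1 0 5; 0 1 -5; 0 0 1]
T2·T1 = [1 0 3; 0 1 -1; 0 0 1]
T3·…·T1 = [-12/13 5/13 -41/13; -5/13 -12/13 -3/13; 0 0 1]
T4·…·T1 = [-12/13 5/13 -41/13; 5/13 12/13 3/13; 0 0 1]
T5·…·T1 = [-12/13 5/13 -41/13; -15/13 -36/13 -9/13; 0 0 1]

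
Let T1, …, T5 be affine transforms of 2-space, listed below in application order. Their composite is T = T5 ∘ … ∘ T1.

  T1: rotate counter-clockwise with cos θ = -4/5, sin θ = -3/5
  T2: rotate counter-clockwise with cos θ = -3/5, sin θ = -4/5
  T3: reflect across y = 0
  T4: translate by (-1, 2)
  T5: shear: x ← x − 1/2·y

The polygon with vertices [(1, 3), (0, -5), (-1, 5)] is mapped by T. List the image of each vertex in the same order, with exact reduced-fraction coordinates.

image vertices: (-9/2, 1), (3, 2), (-15/2, 3)

T1 rotate counter-clockwise with cos θ = -4/5, sin θ = -3/5: (1, 3) → (1, -3); (0, -5) → (-3, 4); (-1, 5) → (19/5, -17/5)
T2 rotate counter-clockwise with cos θ = -3/5, sin θ = -4/5: (1, -3) → (-3, 1); (-3, 4) → (5, 0); (19/5, -17/5) → (-5, -1)
T3 reflect across y = 0: (-3, 1) → (-3, -1); (5, 0) → (5, 0); (-5, -1) → (-5, 1)
T4 translate by (-1, 2): (-3, -1) → (-4, 1); (5, 0) → (4, 2); (-5, 1) → (-6, 3)
T5 shear: x ← x − 1/2·y: (-4, 1) → (-9/2, 1); (4, 2) → (3, 2); (-6, 3) → (-15/2, 3)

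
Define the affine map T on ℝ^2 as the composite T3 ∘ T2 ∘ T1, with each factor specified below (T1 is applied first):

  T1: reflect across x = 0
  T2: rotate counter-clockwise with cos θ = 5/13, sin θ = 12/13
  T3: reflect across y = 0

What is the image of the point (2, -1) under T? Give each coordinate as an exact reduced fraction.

T1 reflect across x = 0: (2, -1) → (-2, -1)
T2 rotate counter-clockwise with cos θ = 5/13, sin θ = 12/13: (-2, -1) → (2/13, -29/13)
T3 reflect across y = 0: (2/13, -29/13) → (2/13, 29/13)

T(p) = (2/13, 29/13)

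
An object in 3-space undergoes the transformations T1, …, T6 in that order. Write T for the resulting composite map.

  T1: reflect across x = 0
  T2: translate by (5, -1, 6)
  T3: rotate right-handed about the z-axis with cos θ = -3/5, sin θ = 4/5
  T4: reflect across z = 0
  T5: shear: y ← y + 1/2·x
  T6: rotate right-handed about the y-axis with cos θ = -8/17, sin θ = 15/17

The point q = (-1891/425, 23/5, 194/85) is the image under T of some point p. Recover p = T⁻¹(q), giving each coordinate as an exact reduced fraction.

T1 = [-1 0 0 0; 0 1 0 0; 0 0 1 0; 0 0 0 1]
T2·T1 = [-1 0 0 5; 0 1 0 -1; 0 0 1 6; 0 0 0 1]
T3·…·T1 = [3/5 -4/5 0 -11/5; -4/5 -3/5 0 23/5; 0 0 1 6; 0 0 0 1]
T4·…·T1 = [3/5 -4/5 0 -11/5; -4/5 -3/5 0 23/5; 0 0 -1 -6; 0 0 0 1]
T5·…·T1 = [3/5 -4/5 0 -11/5; -1/2 -1 0 7/2; 0 0 -1 -6; 0 0 0 1]
T6·…·T1 = [-24/85 32/85 -15/17 -362/85; -1/2 -1 0 7/2; -9/17 12/17 8/17 81/17; 0 0 0 1]
det M = 1; M⁻¹ = [-8/17 -4/5 -15/17 5; 4/17 -3/5 15/34 1; -15/17 0 8/17 -6; 0 0 0 1]
M⁻¹ · (-1891/425, 23/5, 194/85)ᵀ = (7/5, -9/5, -1)ᵀ

p = (7/5, -9/5, -1)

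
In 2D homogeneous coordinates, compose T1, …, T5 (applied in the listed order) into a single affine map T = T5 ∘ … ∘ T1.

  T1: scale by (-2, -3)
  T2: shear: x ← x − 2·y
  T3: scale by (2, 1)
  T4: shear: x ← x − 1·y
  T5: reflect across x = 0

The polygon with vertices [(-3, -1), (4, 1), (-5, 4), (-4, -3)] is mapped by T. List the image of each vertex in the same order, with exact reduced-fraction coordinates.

image vertices: (3, 3), (1, -3), (-80, -12), (29, 9)

T1 scale by (-2, -3): (-3, -1) → (6, 3); (4, 1) → (-8, -3); (-5, 4) → (10, -12); (-4, -3) → (8, 9)
T2 shear: x ← x − 2·y: (6, 3) → (0, 3); (-8, -3) → (-2, -3); (10, -12) → (34, -12); (8, 9) → (-10, 9)
T3 scale by (2, 1): (0, 3) → (0, 3); (-2, -3) → (-4, -3); (34, -12) → (68, -12); (-10, 9) → (-20, 9)
T4 shear: x ← x − 1·y: (0, 3) → (-3, 3); (-4, -3) → (-1, -3); (68, -12) → (80, -12); (-20, 9) → (-29, 9)
T5 reflect across x = 0: (-3, 3) → (3, 3); (-1, -3) → (1, -3); (80, -12) → (-80, -12); (-29, 9) → (29, 9)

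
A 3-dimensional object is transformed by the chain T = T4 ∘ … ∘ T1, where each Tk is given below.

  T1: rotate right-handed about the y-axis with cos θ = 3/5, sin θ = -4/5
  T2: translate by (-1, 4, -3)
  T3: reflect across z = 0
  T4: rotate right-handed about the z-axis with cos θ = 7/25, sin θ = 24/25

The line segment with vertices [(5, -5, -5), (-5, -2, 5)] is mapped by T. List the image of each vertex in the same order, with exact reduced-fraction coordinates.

image vertices: (66/25, 137/25, 2), (-104/25, -178/25, 4)

T1 rotate right-handed about the y-axis with cos θ = 3/5, sin θ = -4/5: (5, -5, -5) → (7, -5, 1); (-5, -2, 5) → (-7, -2, -1)
T2 translate by (-1, 4, -3): (7, -5, 1) → (6, -1, -2); (-7, -2, -1) → (-8, 2, -4)
T3 reflect across z = 0: (6, -1, -2) → (6, -1, 2); (-8, 2, -4) → (-8, 2, 4)
T4 rotate right-handed about the z-axis with cos θ = 7/25, sin θ = 24/25: (6, -1, 2) → (66/25, 137/25, 2); (-8, 2, 4) → (-104/25, -178/25, 4)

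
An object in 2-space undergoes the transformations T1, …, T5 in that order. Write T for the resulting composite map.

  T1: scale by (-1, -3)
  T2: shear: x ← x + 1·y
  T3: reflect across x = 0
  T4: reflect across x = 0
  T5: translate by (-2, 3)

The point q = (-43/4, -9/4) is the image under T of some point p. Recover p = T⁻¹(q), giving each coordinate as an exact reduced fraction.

p = (7/2, 7/4)

T1 = [-1 0 0; 0 -3 0; 0 0 1]
T2·T1 = [-1 -3 0; 0 -3 0; 0 0 1]
T3·…·T1 = [1 3 0; 0 -3 0; 0 0 1]
T4·…·T1 = [-1 -3 0; 0 -3 0; 0 0 1]
T5·…·T1 = [-1 -3 -2; 0 -3 3; 0 0 1]
det M = 3; M⁻¹ = [-1 1 -5; 0 -1/3 1; 0 0 1]
M⁻¹ · (-43/4, -9/4)ᵀ = (7/2, 7/4)ᵀ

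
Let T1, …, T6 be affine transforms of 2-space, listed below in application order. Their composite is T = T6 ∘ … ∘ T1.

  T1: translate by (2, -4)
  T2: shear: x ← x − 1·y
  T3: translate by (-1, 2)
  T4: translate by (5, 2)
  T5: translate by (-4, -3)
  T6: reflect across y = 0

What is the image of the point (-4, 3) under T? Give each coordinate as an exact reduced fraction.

T(p) = (-1, 0)

T1 translate by (2, -4): (-4, 3) → (-2, -1)
T2 shear: x ← x − 1·y: (-2, -1) → (-1, -1)
T3 translate by (-1, 2): (-1, -1) → (-2, 1)
T4 translate by (5, 2): (-2, 1) → (3, 3)
T5 translate by (-4, -3): (3, 3) → (-1, 0)
T6 reflect across y = 0: (-1, 0) → (-1, 0)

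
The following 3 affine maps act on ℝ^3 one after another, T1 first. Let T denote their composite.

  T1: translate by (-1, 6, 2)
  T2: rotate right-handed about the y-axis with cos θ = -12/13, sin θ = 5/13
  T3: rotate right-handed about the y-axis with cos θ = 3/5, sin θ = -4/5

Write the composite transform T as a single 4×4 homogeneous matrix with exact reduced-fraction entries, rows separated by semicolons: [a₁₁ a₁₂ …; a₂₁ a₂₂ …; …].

T = [-16/65 0 63/65 142/65; 0 1 0 6; -63/65 0 -16/65 31/65; 0 0 0 1]

T1 = [1 0 0 -1; 0 1 0 6; 0 0 1 2; 0 0 0 1]
T2·T1 = [-12/13 0 5/13 22/13; 0 1 0 6; -5/13 0 -12/13 -19/13; 0 0 0 1]
T3·…·T1 = [-16/65 0 63/65 142/65; 0 1 0 6; -63/65 0 -16/65 31/65; 0 0 0 1]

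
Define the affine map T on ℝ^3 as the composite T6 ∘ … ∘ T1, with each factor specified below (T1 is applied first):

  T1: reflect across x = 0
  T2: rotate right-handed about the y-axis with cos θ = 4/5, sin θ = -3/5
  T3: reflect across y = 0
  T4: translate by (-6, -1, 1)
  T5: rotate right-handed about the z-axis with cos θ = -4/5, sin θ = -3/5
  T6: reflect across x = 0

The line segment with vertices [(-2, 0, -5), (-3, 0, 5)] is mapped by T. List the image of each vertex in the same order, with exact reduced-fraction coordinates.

T1 reflect across x = 0: (-2, 0, -5) → (2, 0, -5); (-3, 0, 5) → (3, 0, 5)
T2 rotate right-handed about the y-axis with cos θ = 4/5, sin θ = -3/5: (2, 0, -5) → (23/5, 0, -14/5); (3, 0, 5) → (-3/5, 0, 29/5)
T3 reflect across y = 0: (23/5, 0, -14/5) → (23/5, 0, -14/5); (-3/5, 0, 29/5) → (-3/5, 0, 29/5)
T4 translate by (-6, -1, 1): (23/5, 0, -14/5) → (-7/5, -1, -9/5); (-3/5, 0, 29/5) → (-33/5, -1, 34/5)
T5 rotate right-handed about the z-axis with cos θ = -4/5, sin θ = -3/5: (-7/5, -1, -9/5) → (13/25, 41/25, -9/5); (-33/5, -1, 34/5) → (117/25, 119/25, 34/5)
T6 reflect across x = 0: (13/25, 41/25, -9/5) → (-13/25, 41/25, -9/5); (117/25, 119/25, 34/5) → (-117/25, 119/25, 34/5)

image vertices: (-13/25, 41/25, -9/5), (-117/25, 119/25, 34/5)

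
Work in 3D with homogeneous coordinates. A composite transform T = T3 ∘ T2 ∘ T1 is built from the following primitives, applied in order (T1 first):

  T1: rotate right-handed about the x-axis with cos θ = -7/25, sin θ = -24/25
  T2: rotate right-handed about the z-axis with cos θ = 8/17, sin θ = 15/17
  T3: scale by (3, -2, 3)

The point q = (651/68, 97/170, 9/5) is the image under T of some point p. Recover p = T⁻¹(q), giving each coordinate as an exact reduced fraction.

T1 = [1 0 0 0; 0 -7/25 24/25 0; 0 -24/25 -7/25 0; 0 0 0 1]
T2·T1 = [8/17 21/85 -72/85 0; 15/17 -56/425 192/425 0; 0 -24/25 -7/25 0; 0 0 0 1]
T3·…·T1 = [24/17 63/85 -216/85 0; -30/17 112/425 -384/425 0; 0 -72/25 -21/25 0; 0 0 0 1]
det M = -18; M⁻¹ = [8/51 -15/34 0 0; 7/85 28/425 -8/25 0; -24/85 -96/425 -7/75 0; 0 0 0 1]
M⁻¹ · (651/68, 97/170, 9/5)ᵀ = (5/4, 1/4, -3)ᵀ

p = (5/4, 1/4, -3)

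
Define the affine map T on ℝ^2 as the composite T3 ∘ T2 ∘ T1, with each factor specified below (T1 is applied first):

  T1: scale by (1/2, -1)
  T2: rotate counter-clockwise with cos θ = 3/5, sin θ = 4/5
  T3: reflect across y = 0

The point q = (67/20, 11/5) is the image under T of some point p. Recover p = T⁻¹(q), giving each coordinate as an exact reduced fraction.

p = (1/2, 4)

T1 = [1/2 0 0; 0 -1 0; 0 0 1]
T2·T1 = [3/10 4/5 0; 2/5 -3/5 0; 0 0 1]
T3·…·T1 = [3/10 4/5 0; -2/5 3/5 0; 0 0 1]
det M = 1/2; M⁻¹ = [6/5 -8/5 0; 4/5 3/5 0; 0 0 1]
M⁻¹ · (67/20, 11/5)ᵀ = (1/2, 4)ᵀ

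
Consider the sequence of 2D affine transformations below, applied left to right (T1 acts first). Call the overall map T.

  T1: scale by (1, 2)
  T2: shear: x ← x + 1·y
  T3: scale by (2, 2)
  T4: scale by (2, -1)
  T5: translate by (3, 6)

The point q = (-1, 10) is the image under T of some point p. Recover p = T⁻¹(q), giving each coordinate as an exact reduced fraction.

p = (1, -1)

T1 = [1 0 0; 0 2 0; 0 0 1]
T2·T1 = [1 2 0; 0 2 0; 0 0 1]
T3·…·T1 = [2 4 0; 0 4 0; 0 0 1]
T4·…·T1 = [4 8 0; 0 -4 0; 0 0 1]
T5·…·T1 = [4 8 3; 0 -4 6; 0 0 1]
det M = -16; M⁻¹ = [1/4 1/2 -15/4; 0 -1/4 3/2; 0 0 1]
M⁻¹ · (-1, 10)ᵀ = (1, -1)ᵀ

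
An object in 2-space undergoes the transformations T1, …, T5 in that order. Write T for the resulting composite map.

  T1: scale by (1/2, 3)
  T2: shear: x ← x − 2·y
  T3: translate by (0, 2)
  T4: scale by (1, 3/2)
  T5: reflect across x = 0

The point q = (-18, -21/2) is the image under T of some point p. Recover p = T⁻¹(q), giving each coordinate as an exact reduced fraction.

T1 = [1/2 0 0; 0 3 0; 0 0 1]
T2·T1 = [1/2 -6 0; 0 3 0; 0 0 1]
T3·…·T1 = [1/2 -6 0; 0 3 2; 0 0 1]
T4·…·T1 = [1/2 -6 0; 0 9/2 3; 0 0 1]
T5·…·T1 = [-1/2 6 0; 0 9/2 3; 0 0 1]
det M = -9/4; M⁻¹ = [-2 8/3 -8; 0 2/9 -2/3; 0 0 1]
M⁻¹ · (-18, -21/2)ᵀ = (0, -3)ᵀ

p = (0, -3)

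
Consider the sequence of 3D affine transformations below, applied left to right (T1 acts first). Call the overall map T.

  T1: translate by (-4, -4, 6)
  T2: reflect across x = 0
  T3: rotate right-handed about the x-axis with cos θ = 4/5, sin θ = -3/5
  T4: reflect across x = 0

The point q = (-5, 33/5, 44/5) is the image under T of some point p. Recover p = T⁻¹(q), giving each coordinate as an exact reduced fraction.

p = (-1, 4, 5)

T1 = [1 0 0 -4; 0 1 0 -4; 0 0 1 6; 0 0 0 1]
T2·T1 = [-1 0 0 4; 0 1 0 -4; 0 0 1 6; 0 0 0 1]
T3·…·T1 = [-1 0 0 4; 0 4/5 3/5 2/5; 0 -3/5 4/5 36/5; 0 0 0 1]
T4·…·T1 = [1 0 0 -4; 0 4/5 3/5 2/5; 0 -3/5 4/5 36/5; 0 0 0 1]
det M = 1; M⁻¹ = [1 0 0 4; 0 4/5 -3/5 4; 0 3/5 4/5 -6; 0 0 0 1]
M⁻¹ · (-5, 33/5, 44/5)ᵀ = (-1, 4, 5)ᵀ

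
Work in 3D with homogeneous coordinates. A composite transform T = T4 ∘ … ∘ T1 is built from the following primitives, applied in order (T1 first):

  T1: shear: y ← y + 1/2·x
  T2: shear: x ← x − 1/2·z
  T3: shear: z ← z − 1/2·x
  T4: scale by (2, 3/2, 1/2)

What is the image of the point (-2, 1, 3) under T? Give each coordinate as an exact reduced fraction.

T(p) = (-7, 0, 19/8)

T1 shear: y ← y + 1/2·x: (-2, 1, 3) → (-2, 0, 3)
T2 shear: x ← x − 1/2·z: (-2, 0, 3) → (-7/2, 0, 3)
T3 shear: z ← z − 1/2·x: (-7/2, 0, 3) → (-7/2, 0, 19/4)
T4 scale by (2, 3/2, 1/2): (-7/2, 0, 19/4) → (-7, 0, 19/8)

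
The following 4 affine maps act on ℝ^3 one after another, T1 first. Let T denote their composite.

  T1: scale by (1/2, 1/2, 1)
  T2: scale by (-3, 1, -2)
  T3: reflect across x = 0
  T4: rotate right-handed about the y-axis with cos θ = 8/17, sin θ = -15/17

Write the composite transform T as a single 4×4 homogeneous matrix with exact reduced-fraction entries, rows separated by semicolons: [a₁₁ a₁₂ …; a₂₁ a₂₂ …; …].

T = [12/17 0 30/17 0; 0 1/2 0 0; 45/34 0 -16/17 0; 0 0 0 1]

T1 = [1/2 0 0 0; 0 1/2 0 0; 0 0 1 0; 0 0 0 1]
T2·T1 = [-3/2 0 0 0; 0 1/2 0 0; 0 0 -2 0; 0 0 0 1]
T3·…·T1 = [3/2 0 0 0; 0 1/2 0 0; 0 0 -2 0; 0 0 0 1]
T4·…·T1 = [12/17 0 30/17 0; 0 1/2 0 0; 45/34 0 -16/17 0; 0 0 0 1]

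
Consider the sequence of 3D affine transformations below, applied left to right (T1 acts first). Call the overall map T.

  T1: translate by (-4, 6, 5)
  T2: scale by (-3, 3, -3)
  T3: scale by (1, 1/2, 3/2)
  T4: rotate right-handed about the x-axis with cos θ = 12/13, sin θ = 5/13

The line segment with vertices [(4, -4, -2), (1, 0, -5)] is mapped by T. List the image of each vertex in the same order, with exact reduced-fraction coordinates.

T1 translate by (-4, 6, 5): (4, -4, -2) → (0, 2, 3); (1, 0, -5) → (-3, 6, 0)
T2 scale by (-3, 3, -3): (0, 2, 3) → (0, 6, -9); (-3, 6, 0) → (9, 18, 0)
T3 scale by (1, 1/2, 3/2): (0, 6, -9) → (0, 3, -27/2); (9, 18, 0) → (9, 9, 0)
T4 rotate right-handed about the x-axis with cos θ = 12/13, sin θ = 5/13: (0, 3, -27/2) → (0, 207/26, -147/13); (9, 9, 0) → (9, 108/13, 45/13)

image vertices: (0, 207/26, -147/13), (9, 108/13, 45/13)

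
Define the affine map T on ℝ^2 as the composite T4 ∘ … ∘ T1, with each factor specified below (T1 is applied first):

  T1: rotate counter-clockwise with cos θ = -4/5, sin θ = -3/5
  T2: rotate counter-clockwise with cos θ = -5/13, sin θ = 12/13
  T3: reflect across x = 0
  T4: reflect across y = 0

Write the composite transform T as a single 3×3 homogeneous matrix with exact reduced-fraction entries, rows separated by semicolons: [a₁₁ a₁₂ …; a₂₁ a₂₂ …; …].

T = [-56/65 -33/65 0; 33/65 -56/65 0; 0 0 1]

T1 = [-4/5 3/5 0; -3/5 -4/5 0; 0 0 1]
T2·T1 = [56/65 33/65 0; -33/65 56/65 0; 0 0 1]
T3·…·T1 = [-56/65 -33/65 0; -33/65 56/65 0; 0 0 1]
T4·…·T1 = [-56/65 -33/65 0; 33/65 -56/65 0; 0 0 1]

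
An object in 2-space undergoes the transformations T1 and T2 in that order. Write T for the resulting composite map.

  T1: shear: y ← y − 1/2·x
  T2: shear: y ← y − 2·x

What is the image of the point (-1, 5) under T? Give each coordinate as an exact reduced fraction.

T1 shear: y ← y − 1/2·x: (-1, 5) → (-1, 11/2)
T2 shear: y ← y − 2·x: (-1, 11/2) → (-1, 15/2)

T(p) = (-1, 15/2)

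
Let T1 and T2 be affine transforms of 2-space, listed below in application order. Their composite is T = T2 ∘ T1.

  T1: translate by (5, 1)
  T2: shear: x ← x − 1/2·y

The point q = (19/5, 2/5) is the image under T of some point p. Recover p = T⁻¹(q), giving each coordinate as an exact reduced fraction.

p = (-1, -3/5)

T1 = [1 0 5; 0 1 1; 0 0 1]
T2·T1 = [1 -1/2 9/2; 0 1 1; 0 0 1]
det M = 1; M⁻¹ = [1 1/2 -5; 0 1 -1; 0 0 1]
M⁻¹ · (19/5, 2/5)ᵀ = (-1, -3/5)ᵀ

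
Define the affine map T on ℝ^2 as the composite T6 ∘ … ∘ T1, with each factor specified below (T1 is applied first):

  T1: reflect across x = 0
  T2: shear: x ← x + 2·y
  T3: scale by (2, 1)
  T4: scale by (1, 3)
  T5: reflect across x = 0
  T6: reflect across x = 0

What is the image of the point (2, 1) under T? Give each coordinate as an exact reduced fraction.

T(p) = (0, 3)

T1 reflect across x = 0: (2, 1) → (-2, 1)
T2 shear: x ← x + 2·y: (-2, 1) → (0, 1)
T3 scale by (2, 1): (0, 1) → (0, 1)
T4 scale by (1, 3): (0, 1) → (0, 3)
T5 reflect across x = 0: (0, 3) → (0, 3)
T6 reflect across x = 0: (0, 3) → (0, 3)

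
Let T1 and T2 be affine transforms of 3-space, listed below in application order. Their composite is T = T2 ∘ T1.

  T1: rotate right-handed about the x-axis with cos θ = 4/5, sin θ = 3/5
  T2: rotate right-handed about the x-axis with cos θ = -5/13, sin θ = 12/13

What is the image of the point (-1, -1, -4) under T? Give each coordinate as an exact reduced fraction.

T1 rotate right-handed about the x-axis with cos θ = 4/5, sin θ = 3/5: (-1, -1, -4) → (-1, 8/5, -19/5)
T2 rotate right-handed about the x-axis with cos θ = -5/13, sin θ = 12/13: (-1, 8/5, -19/5) → (-1, 188/65, 191/65)

T(p) = (-1, 188/65, 191/65)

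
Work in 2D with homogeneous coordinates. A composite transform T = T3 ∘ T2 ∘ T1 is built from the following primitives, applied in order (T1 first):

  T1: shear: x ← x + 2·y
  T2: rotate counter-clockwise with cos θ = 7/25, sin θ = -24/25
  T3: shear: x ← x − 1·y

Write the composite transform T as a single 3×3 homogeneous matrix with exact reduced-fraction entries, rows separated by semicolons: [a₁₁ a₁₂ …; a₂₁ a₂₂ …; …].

T = [31/25 79/25 0; -24/25 -41/25 0; 0 0 1]

T1 = [1 2 0; 0 1 0; 0 0 1]
T2·T1 = [7/25 38/25 0; -24/25 -41/25 0; 0 0 1]
T3·…·T1 = [31/25 79/25 0; -24/25 -41/25 0; 0 0 1]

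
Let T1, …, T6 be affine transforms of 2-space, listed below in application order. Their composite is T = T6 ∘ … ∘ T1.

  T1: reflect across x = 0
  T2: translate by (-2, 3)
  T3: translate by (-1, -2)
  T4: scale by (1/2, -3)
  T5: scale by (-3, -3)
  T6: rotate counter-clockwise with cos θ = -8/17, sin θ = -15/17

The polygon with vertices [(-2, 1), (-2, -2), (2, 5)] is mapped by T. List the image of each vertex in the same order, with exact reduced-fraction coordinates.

image vertices: (258/17, -333/34), (-147/17, 99/34), (750/17, -1089/34)

T1 reflect across x = 0: (-2, 1) → (2, 1); (-2, -2) → (2, -2); (2, 5) → (-2, 5)
T2 translate by (-2, 3): (2, 1) → (0, 4); (2, -2) → (0, 1); (-2, 5) → (-4, 8)
T3 translate by (-1, -2): (0, 4) → (-1, 2); (0, 1) → (-1, -1); (-4, 8) → (-5, 6)
T4 scale by (1/2, -3): (-1, 2) → (-1/2, -6); (-1, -1) → (-1/2, 3); (-5, 6) → (-5/2, -18)
T5 scale by (-3, -3): (-1/2, -6) → (3/2, 18); (-1/2, 3) → (3/2, -9); (-5/2, -18) → (15/2, 54)
T6 rotate counter-clockwise with cos θ = -8/17, sin θ = -15/17: (3/2, 18) → (258/17, -333/34); (3/2, -9) → (-147/17, 99/34); (15/2, 54) → (750/17, -1089/34)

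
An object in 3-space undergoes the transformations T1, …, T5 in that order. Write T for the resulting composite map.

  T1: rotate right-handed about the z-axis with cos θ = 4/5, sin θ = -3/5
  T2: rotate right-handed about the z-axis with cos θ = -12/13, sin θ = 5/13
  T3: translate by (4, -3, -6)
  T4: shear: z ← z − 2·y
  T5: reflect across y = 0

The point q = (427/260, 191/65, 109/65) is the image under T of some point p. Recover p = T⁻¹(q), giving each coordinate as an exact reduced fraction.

p = (5/4, 2, 9/5)

T1 = [4/5 3/5 0 0; -3/5 4/5 0 0; 0 0 1 0; 0 0 0 1]
T2·T1 = [-33/65 -56/65 0 0; 56/65 -33/65 0 0; 0 0 1 0; 0 0 0 1]
T3·…·T1 = [-33/65 -56/65 0 4; 56/65 -33/65 0 -3; 0 0 1 -6; 0 0 0 1]
T4·…·T1 = [-33/65 -56/65 0 4; 56/65 -33/65 0 -3; -112/65 66/65 1 0; 0 0 0 1]
T5·…·T1 = [-33/65 -56/65 0 4; -56/65 33/65 0 3; -112/65 66/65 1 0; 0 0 0 1]
det M = -1; M⁻¹ = [-33/65 -56/65 0 60/13; -56/65 33/65 0 25/13; 0 -2 1 6; 0 0 0 1]
M⁻¹ · (427/260, 191/65, 109/65)ᵀ = (5/4, 2, 9/5)ᵀ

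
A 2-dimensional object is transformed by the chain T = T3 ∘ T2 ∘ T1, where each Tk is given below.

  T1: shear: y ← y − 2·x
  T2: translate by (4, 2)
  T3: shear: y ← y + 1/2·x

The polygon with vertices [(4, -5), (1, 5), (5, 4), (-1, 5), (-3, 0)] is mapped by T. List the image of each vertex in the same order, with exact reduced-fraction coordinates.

image vertices: (8, -7), (5, 15/2), (9, 1/2), (3, 21/2), (1, 17/2)

T1 shear: y ← y − 2·x: (4, -5) → (4, -13); (1, 5) → (1, 3); (5, 4) → (5, -6); (-1, 5) → (-1, 7); (-3, 0) → (-3, 6)
T2 translate by (4, 2): (4, -13) → (8, -11); (1, 3) → (5, 5); (5, -6) → (9, -4); (-1, 7) → (3, 9); (-3, 6) → (1, 8)
T3 shear: y ← y + 1/2·x: (8, -11) → (8, -7); (5, 5) → (5, 15/2); (9, -4) → (9, 1/2); (3, 9) → (3, 21/2); (1, 8) → (1, 17/2)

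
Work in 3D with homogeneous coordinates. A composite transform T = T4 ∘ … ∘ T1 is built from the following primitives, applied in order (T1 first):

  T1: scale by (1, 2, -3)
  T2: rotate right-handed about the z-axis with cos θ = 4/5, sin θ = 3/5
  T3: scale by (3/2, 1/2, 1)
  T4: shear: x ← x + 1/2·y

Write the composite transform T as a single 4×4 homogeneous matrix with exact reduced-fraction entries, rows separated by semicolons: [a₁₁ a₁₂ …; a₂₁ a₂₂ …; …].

T = [27/20 -7/5 0 0; 3/10 4/5 0 0; 0 0 -3 0; 0 0 0 1]

T1 = [1 0 0 0; 0 2 0 0; 0 0 -3 0; 0 0 0 1]
T2·T1 = [4/5 -6/5 0 0; 3/5 8/5 0 0; 0 0 -3 0; 0 0 0 1]
T3·…·T1 = [6/5 -9/5 0 0; 3/10 4/5 0 0; 0 0 -3 0; 0 0 0 1]
T4·…·T1 = [27/20 -7/5 0 0; 3/10 4/5 0 0; 0 0 -3 0; 0 0 0 1]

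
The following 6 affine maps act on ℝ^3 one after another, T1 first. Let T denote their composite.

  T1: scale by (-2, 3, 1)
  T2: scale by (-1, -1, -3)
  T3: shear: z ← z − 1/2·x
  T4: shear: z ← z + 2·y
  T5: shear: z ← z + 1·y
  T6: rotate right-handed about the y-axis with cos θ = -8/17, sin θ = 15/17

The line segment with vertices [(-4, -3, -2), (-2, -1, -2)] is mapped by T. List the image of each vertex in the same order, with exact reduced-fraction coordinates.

image vertices: (619/17, 9, -176/17), (287/17, 3, -76/17)

T1 scale by (-2, 3, 1): (-4, -3, -2) → (8, -9, -2); (-2, -1, -2) → (4, -3, -2)
T2 scale by (-1, -1, -3): (8, -9, -2) → (-8, 9, 6); (4, -3, -2) → (-4, 3, 6)
T3 shear: z ← z − 1/2·x: (-8, 9, 6) → (-8, 9, 10); (-4, 3, 6) → (-4, 3, 8)
T4 shear: z ← z + 2·y: (-8, 9, 10) → (-8, 9, 28); (-4, 3, 8) → (-4, 3, 14)
T5 shear: z ← z + 1·y: (-8, 9, 28) → (-8, 9, 37); (-4, 3, 14) → (-4, 3, 17)
T6 rotate right-handed about the y-axis with cos θ = -8/17, sin θ = 15/17: (-8, 9, 37) → (619/17, 9, -176/17); (-4, 3, 17) → (287/17, 3, -76/17)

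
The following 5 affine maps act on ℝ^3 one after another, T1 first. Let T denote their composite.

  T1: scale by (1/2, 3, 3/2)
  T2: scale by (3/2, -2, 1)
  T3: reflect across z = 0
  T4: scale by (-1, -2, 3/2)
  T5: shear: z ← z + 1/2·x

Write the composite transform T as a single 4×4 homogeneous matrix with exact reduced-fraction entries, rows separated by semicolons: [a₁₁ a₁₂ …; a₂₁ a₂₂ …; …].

T = [-3/4 0 0 0; 0 12 0 0; -3/8 0 -9/4 0; 0 0 0 1]

T1 = [1/2 0 0 0; 0 3 0 0; 0 0 3/2 0; 0 0 0 1]
T2·T1 = [3/4 0 0 0; 0 -6 0 0; 0 0 3/2 0; 0 0 0 1]
T3·…·T1 = [3/4 0 0 0; 0 -6 0 0; 0 0 -3/2 0; 0 0 0 1]
T4·…·T1 = [-3/4 0 0 0; 0 12 0 0; 0 0 -9/4 0; 0 0 0 1]
T5·…·T1 = [-3/4 0 0 0; 0 12 0 0; -3/8 0 -9/4 0; 0 0 0 1]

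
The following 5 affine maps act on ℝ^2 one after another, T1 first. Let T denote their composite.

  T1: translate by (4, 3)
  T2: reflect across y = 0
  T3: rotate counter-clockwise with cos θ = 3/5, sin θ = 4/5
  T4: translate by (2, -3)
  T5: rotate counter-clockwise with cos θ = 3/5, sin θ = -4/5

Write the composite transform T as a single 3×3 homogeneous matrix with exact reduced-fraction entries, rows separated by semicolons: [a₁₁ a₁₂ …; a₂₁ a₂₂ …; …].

T1 = [1 0 4; 0 1 3; 0 0 1]
T2·T1 = [1 0 4; 0 -1 -3; 0 0 1]
T3·…·T1 = [3/5 4/5 24/5; 4/5 -3/5 7/5; 0 0 1]
T4·…·T1 = [3/5 4/5 34/5; 4/5 -3/5 -8/5; 0 0 1]
T5·…·T1 = [1 0 14/5; 0 -1 -32/5; 0 0 1]

T = [1 0 14/5; 0 -1 -32/5; 0 0 1]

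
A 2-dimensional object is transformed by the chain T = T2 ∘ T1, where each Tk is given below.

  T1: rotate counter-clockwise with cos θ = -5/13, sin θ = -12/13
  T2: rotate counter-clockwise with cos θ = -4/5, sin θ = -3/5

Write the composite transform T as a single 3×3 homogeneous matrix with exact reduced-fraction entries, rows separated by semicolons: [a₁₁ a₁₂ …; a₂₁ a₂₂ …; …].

T1 = [-5/13 12/13 0; -12/13 -5/13 0; 0 0 1]
T2·T1 = [-16/65 -63/65 0; 63/65 -16/65 0; 0 0 1]

T = [-16/65 -63/65 0; 63/65 -16/65 0; 0 0 1]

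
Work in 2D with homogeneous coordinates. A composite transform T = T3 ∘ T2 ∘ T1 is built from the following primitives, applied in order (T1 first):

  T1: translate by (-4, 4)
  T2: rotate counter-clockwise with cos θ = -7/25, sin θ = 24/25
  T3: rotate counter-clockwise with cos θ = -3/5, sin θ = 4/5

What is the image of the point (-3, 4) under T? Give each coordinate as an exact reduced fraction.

T1 translate by (-4, 4): (-3, 4) → (-7, 8)
T2 rotate counter-clockwise with cos θ = -7/25, sin θ = 24/25: (-7, 8) → (-143/25, -224/25)
T3 rotate counter-clockwise with cos θ = -3/5, sin θ = 4/5: (-143/25, -224/25) → (53/5, 4/5)

T(p) = (53/5, 4/5)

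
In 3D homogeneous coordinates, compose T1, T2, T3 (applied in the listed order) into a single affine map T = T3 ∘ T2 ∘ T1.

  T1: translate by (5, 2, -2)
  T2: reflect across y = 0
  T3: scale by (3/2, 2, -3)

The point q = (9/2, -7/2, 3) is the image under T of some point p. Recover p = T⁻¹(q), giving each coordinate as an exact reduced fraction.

T1 = [1 0 0 5; 0 1 0 2; 0 0 1 -2; 0 0 0 1]
T2·T1 = [1 0 0 5; 0 -1 0 -2; 0 0 1 -2; 0 0 0 1]
T3·…·T1 = [3/2 0 0 15/2; 0 -2 0 -4; 0 0 -3 6; 0 0 0 1]
det M = 9; M⁻¹ = [2/3 0 0 -5; 0 -1/2 0 -2; 0 0 -1/3 2; 0 0 0 1]
M⁻¹ · (9/2, -7/2, 3)ᵀ = (-2, -1/4, 1)ᵀ

p = (-2, -1/4, 1)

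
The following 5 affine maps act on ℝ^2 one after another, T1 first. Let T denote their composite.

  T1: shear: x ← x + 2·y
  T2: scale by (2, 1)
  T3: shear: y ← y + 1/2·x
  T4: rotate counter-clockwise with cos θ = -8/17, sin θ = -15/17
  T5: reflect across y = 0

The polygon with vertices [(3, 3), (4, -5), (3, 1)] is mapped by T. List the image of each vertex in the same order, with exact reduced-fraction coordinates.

T1 shear: x ← x + 2·y: (3, 3) → (9, 3); (4, -5) → (-6, -5); (3, 1) → (5, 1)
T2 scale by (2, 1): (9, 3) → (18, 3); (-6, -5) → (-12, -5); (5, 1) → (10, 1)
T3 shear: y ← y + 1/2·x: (18, 3) → (18, 12); (-12, -5) → (-12, -11); (10, 1) → (10, 6)
T4 rotate counter-clockwise with cos θ = -8/17, sin θ = -15/17: (18, 12) → (36/17, -366/17); (-12, -11) → (-69/17, 268/17); (10, 6) → (10/17, -198/17)
T5 reflect across y = 0: (36/17, -366/17) → (36/17, 366/17); (-69/17, 268/17) → (-69/17, -268/17); (10/17, -198/17) → (10/17, 198/17)

image vertices: (36/17, 366/17), (-69/17, -268/17), (10/17, 198/17)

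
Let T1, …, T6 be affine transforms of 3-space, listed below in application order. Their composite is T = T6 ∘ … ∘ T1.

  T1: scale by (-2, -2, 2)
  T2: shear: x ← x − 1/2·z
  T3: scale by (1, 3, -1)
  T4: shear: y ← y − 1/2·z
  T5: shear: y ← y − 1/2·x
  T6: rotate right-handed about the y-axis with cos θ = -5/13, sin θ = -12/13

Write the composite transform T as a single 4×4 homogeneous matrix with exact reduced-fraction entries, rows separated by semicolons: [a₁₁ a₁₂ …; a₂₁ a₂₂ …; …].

T = [10/13 0 29/13 0; 1 -6 3/2 0; -24/13 0 -2/13 0; 0 0 0 1]

T1 = [-2 0 0 0; 0 -2 0 0; 0 0 2 0; 0 0 0 1]
T2·T1 = [-2 0 -1 0; 0 -2 0 0; 0 0 2 0; 0 0 0 1]
T3·…·T1 = [-2 0 -1 0; 0 -6 0 0; 0 0 -2 0; 0 0 0 1]
T4·…·T1 = [-2 0 -1 0; 0 -6 1 0; 0 0 -2 0; 0 0 0 1]
T5·…·T1 = [-2 0 -1 0; 1 -6 3/2 0; 0 0 -2 0; 0 0 0 1]
T6·…·T1 = [10/13 0 29/13 0; 1 -6 3/2 0; -24/13 0 -2/13 0; 0 0 0 1]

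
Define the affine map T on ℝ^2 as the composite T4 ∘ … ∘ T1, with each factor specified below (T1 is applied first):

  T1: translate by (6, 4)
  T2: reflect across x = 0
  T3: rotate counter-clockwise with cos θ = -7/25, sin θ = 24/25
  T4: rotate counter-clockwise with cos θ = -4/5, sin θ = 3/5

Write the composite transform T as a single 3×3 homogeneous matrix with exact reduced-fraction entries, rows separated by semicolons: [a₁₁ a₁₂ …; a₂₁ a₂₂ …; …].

T = [44/125 117/125 732/125; 117/125 -44/125 526/125; 0 0 1]

T1 = [1 0 6; 0 1 4; 0 0 1]
T2·T1 = [-1 0 -6; 0 1 4; 0 0 1]
T3·…·T1 = [7/25 -24/25 -54/25; -24/25 -7/25 -172/25; 0 0 1]
T4·…·T1 = [44/125 117/125 732/125; 117/125 -44/125 526/125; 0 0 1]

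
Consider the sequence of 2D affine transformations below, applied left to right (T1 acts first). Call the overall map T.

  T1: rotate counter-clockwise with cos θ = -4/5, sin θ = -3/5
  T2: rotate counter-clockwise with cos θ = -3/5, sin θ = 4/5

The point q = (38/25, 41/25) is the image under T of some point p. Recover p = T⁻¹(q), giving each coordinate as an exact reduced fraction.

p = (1, 2)

T1 = [-4/5 3/5 0; -3/5 -4/5 0; 0 0 1]
T2·T1 = [24/25 7/25 0; -7/25 24/25 0; 0 0 1]
det M = 1; M⁻¹ = [24/25 -7/25 0; 7/25 24/25 0; 0 0 1]
M⁻¹ · (38/25, 41/25)ᵀ = (1, 2)ᵀ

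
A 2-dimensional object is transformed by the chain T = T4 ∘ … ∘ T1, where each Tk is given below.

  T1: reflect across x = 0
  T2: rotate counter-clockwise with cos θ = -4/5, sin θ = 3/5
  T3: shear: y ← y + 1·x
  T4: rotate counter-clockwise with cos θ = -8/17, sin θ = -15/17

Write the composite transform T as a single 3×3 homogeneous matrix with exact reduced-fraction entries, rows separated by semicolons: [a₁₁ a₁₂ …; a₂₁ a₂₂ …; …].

T1 = [-1 0 0; 0 1 0; 0 0 1]
T2·T1 = [4/5 -3/5 0; -3/5 -4/5 0; 0 0 1]
T3·…·T1 = [4/5 -3/5 0; 1/5 -7/5 0; 0 0 1]
T4·…·T1 = [-1/5 -81/85 0; -4/5 101/85 0; 0 0 1]

T = [-1/5 -81/85 0; -4/5 101/85 0; 0 0 1]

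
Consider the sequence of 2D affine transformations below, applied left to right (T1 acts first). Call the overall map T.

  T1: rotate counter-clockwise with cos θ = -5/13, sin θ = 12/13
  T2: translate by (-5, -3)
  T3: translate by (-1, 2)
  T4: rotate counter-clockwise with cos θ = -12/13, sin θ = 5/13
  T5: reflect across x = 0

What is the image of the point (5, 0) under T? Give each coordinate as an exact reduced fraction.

T1 rotate counter-clockwise with cos θ = -5/13, sin θ = 12/13: (5, 0) → (-25/13, 60/13)
T2 translate by (-5, -3): (-25/13, 60/13) → (-90/13, 21/13)
T3 translate by (-1, 2): (-90/13, 21/13) → (-103/13, 47/13)
T4 rotate counter-clockwise with cos θ = -12/13, sin θ = 5/13: (-103/13, 47/13) → (77/13, -83/13)
T5 reflect across x = 0: (77/13, -83/13) → (-77/13, -83/13)

T(p) = (-77/13, -83/13)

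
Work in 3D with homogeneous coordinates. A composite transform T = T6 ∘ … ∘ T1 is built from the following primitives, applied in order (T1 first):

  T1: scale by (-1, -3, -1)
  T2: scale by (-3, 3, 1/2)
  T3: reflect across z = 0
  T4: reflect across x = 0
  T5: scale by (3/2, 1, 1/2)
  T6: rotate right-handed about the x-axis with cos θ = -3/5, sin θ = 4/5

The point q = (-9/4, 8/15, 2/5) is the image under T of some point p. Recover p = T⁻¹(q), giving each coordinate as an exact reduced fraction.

p = (1/2, 0, -8/3)

T1 = [-1 0 0 0; 0 -3 0 0; 0 0 -1 0; 0 0 0 1]
T2·T1 = [3 0 0 0; 0 -9 0 0; 0 0 -1/2 0; 0 0 0 1]
T3·…·T1 = [3 0 0 0; 0 -9 0 0; 0 0 1/2 0; 0 0 0 1]
T4·…·T1 = [-3 0 0 0; 0 -9 0 0; 0 0 1/2 0; 0 0 0 1]
T5·…·T1 = [-9/2 0 0 0; 0 -9 0 0; 0 0 1/4 0; 0 0 0 1]
T6·…·T1 = [-9/2 0 0 0; 0 27/5 -1/5 0; 0 -36/5 -3/20 0; 0 0 0 1]
det M = 81/8; M⁻¹ = [-2/9 0 0 0; 0 1/15 -4/45 0; 0 -16/5 -12/5 0; 0 0 0 1]
M⁻¹ · (-9/4, 8/15, 2/5)ᵀ = (1/2, 0, -8/3)ᵀ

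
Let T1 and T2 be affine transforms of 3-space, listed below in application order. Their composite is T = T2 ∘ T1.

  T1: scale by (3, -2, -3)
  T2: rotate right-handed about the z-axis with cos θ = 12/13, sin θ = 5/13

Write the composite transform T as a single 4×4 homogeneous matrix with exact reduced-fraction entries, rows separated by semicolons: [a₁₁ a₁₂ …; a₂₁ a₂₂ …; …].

T1 = [3 0 0 0; 0 -2 0 0; 0 0 -3 0; 0 0 0 1]
T2·T1 = [36/13 10/13 0 0; 15/13 -24/13 0 0; 0 0 -3 0; 0 0 0 1]

T = [36/13 10/13 0 0; 15/13 -24/13 0 0; 0 0 -3 0; 0 0 0 1]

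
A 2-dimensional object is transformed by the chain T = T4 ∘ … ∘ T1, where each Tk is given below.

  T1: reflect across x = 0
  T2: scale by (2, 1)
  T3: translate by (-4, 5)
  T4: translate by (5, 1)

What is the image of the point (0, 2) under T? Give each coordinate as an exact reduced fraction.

T(p) = (1, 8)

T1 reflect across x = 0: (0, 2) → (0, 2)
T2 scale by (2, 1): (0, 2) → (0, 2)
T3 translate by (-4, 5): (0, 2) → (-4, 7)
T4 translate by (5, 1): (-4, 7) → (1, 8)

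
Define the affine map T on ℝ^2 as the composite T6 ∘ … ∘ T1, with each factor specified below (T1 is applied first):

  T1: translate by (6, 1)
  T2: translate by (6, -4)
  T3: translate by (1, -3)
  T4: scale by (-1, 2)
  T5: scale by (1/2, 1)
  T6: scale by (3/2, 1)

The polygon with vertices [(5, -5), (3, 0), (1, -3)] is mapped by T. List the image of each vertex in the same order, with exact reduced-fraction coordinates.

image vertices: (-27/2, -22), (-12, -12), (-21/2, -18)

T1 translate by (6, 1): (5, -5) → (11, -4); (3, 0) → (9, 1); (1, -3) → (7, -2)
T2 translate by (6, -4): (11, -4) → (17, -8); (9, 1) → (15, -3); (7, -2) → (13, -6)
T3 translate by (1, -3): (17, -8) → (18, -11); (15, -3) → (16, -6); (13, -6) → (14, -9)
T4 scale by (-1, 2): (18, -11) → (-18, -22); (16, -6) → (-16, -12); (14, -9) → (-14, -18)
T5 scale by (1/2, 1): (-18, -22) → (-9, -22); (-16, -12) → (-8, -12); (-14, -18) → (-7, -18)
T6 scale by (3/2, 1): (-9, -22) → (-27/2, -22); (-8, -12) → (-12, -12); (-7, -18) → (-21/2, -18)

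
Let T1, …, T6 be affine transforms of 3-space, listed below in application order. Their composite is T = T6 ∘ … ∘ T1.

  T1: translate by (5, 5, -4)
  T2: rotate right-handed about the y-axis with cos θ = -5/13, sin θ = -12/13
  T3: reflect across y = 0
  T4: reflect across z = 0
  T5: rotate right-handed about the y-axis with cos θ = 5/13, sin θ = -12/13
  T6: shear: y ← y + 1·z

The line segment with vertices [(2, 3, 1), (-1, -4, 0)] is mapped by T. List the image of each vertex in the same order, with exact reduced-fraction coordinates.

image vertices: (1193/169, -1835/169, -483/169), (956/169, -173/169, -4/169)

T1 translate by (5, 5, -4): (2, 3, 1) → (7, 8, -3); (-1, -4, 0) → (4, 1, -4)
T2 rotate right-handed about the y-axis with cos θ = -5/13, sin θ = -12/13: (7, 8, -3) → (1/13, 8, 99/13); (4, 1, -4) → (28/13, 1, 68/13)
T3 reflect across y = 0: (1/13, 8, 99/13) → (1/13, -8, 99/13); (28/13, 1, 68/13) → (28/13, -1, 68/13)
T4 reflect across z = 0: (1/13, -8, 99/13) → (1/13, -8, -99/13); (28/13, -1, 68/13) → (28/13, -1, -68/13)
T5 rotate right-handed about the y-axis with cos θ = 5/13, sin θ = -12/13: (1/13, -8, -99/13) → (1193/169, -8, -483/169); (28/13, -1, -68/13) → (956/169, -1, -4/169)
T6 shear: y ← y + 1·z: (1193/169, -8, -483/169) → (1193/169, -1835/169, -483/169); (956/169, -1, -4/169) → (956/169, -173/169, -4/169)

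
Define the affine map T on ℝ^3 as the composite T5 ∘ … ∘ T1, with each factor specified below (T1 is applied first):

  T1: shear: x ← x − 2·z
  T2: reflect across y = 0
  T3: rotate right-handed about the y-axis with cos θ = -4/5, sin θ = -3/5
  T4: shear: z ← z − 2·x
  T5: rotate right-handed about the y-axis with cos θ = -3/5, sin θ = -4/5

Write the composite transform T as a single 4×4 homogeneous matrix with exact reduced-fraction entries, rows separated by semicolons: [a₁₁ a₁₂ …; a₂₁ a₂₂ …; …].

T1 = [1 0 -2 0; 0 1 0 0; 0 0 1 0; 0 0 0 1]
T2·T1 = [1 0 -2 0; 0 -1 0 0; 0 0 1 0; 0 0 0 1]
T3·…·T1 = [-4/5 0 1 0; 0 -1 0 0; 3/5 0 -2 0; 0 0 0 1]
T4·…·T1 = [-4/5 0 1 0; 0 -1 0 0; 11/5 0 -4 0; 0 0 0 1]
T5·…·T1 = [-32/25 0 13/5 0; 0 -1 0 0; -49/25 0 16/5 0; 0 0 0 1]

T = [-32/25 0 13/5 0; 0 -1 0 0; -49/25 0 16/5 0; 0 0 0 1]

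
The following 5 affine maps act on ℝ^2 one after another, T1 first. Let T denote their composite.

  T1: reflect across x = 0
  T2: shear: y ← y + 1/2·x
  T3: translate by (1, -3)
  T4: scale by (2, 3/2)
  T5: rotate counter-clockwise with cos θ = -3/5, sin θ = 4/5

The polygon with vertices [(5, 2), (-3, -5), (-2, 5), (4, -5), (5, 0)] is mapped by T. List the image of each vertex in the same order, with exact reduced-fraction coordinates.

image vertices: (9, -13/4), (3, 49/4), (-36/5, 21/10), (78/5, 21/5), (57/5, -29/20)

T1 reflect across x = 0: (5, 2) → (-5, 2); (-3, -5) → (3, -5); (-2, 5) → (2, 5); (4, -5) → (-4, -5); (5, 0) → (-5, 0)
T2 shear: y ← y + 1/2·x: (-5, 2) → (-5, -1/2); (3, -5) → (3, -7/2); (2, 5) → (2, 6); (-4, -5) → (-4, -7); (-5, 0) → (-5, -5/2)
T3 translate by (1, -3): (-5, -1/2) → (-4, -7/2); (3, -7/2) → (4, -13/2); (2, 6) → (3, 3); (-4, -7) → (-3, -10); (-5, -5/2) → (-4, -11/2)
T4 scale by (2, 3/2): (-4, -7/2) → (-8, -21/4); (4, -13/2) → (8, -39/4); (3, 3) → (6, 9/2); (-3, -10) → (-6, -15); (-4, -11/2) → (-8, -33/4)
T5 rotate counter-clockwise with cos θ = -3/5, sin θ = 4/5: (-8, -21/4) → (9, -13/4); (8, -39/4) → (3, 49/4); (6, 9/2) → (-36/5, 21/10); (-6, -15) → (78/5, 21/5); (-8, -33/4) → (57/5, -29/20)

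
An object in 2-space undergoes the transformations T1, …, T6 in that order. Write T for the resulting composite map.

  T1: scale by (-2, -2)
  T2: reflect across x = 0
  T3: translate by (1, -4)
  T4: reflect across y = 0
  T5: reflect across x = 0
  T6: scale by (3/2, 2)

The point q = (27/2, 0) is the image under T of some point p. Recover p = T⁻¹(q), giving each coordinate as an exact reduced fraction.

T1 = [-2 0 0; 0 -2 0; 0 0 1]
T2·T1 = [2 0 0; 0 -2 0; 0 0 1]
T3·…·T1 = [2 0 1; 0 -2 -4; 0 0 1]
T4·…·T1 = [2 0 1; 0 2 4; 0 0 1]
T5·…·T1 = [-2 0 -1; 0 2 4; 0 0 1]
T6·…·T1 = [-3 0 -3/2; 0 4 8; 0 0 1]
det M = -12; M⁻¹ = [-1/3 0 -1/2; 0 1/4 -2; 0 0 1]
M⁻¹ · (27/2, 0)ᵀ = (-5, -2)ᵀ

p = (-5, -2)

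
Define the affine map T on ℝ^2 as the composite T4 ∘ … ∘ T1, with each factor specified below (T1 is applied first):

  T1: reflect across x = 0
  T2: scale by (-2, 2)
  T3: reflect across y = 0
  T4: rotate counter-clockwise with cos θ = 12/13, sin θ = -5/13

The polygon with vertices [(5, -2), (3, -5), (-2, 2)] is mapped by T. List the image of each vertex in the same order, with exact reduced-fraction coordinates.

T1 reflect across x = 0: (5, -2) → (-5, -2); (3, -5) → (-3, -5); (-2, 2) → (2, 2)
T2 scale by (-2, 2): (-5, -2) → (10, -4); (-3, -5) → (6, -10); (2, 2) → (-4, 4)
T3 reflect across y = 0: (10, -4) → (10, 4); (6, -10) → (6, 10); (-4, 4) → (-4, -4)
T4 rotate counter-clockwise with cos θ = 12/13, sin θ = -5/13: (10, 4) → (140/13, -2/13); (6, 10) → (122/13, 90/13); (-4, -4) → (-68/13, -28/13)

image vertices: (140/13, -2/13), (122/13, 90/13), (-68/13, -28/13)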